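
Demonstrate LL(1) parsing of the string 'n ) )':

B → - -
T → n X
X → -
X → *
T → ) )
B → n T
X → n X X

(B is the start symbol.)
Stack is shown with the top on the left.

Stack  Input    Action
----------------------
B $    n ) ) $  output B → n T
n T $  n ) ) $  match 'n'
T $    ) ) $    output T → ) )
) ) $  ) ) $    match ')'
) $    ) $      match ')'
$      $        accept

The string is accepted.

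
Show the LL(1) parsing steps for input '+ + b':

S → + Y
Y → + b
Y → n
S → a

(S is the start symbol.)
LL(1) parsing maintains a stack (initially the start symbol over $) and the input. At each step: if the stack top is a terminal, match it against the current input token; if it is a non-terminal N, replace it with the RHS of M[N, lookahead] (the unique production whose predict set contains the lookahead).

Stack is shown with the top on the left.

Stack  Input    Action
----------------------
S $    + + b $  output S → + Y
+ Y $  + + b $  match '+'
Y $    + b $    output Y → + b
+ b $  + b $    match '+'
b $    b $      match 'b'
$      $        accept

The string is accepted.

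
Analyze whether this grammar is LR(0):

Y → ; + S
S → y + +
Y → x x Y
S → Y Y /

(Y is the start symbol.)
Yes, the grammar is LR(0)

Augment with Y' → Y and build the canonical LR(0) collection (I0 = CLOSURE({[Y' → . Y]}), then GOTO on every symbol after a dot until no new states appear). It has 14 states:
  I0: { [Y → . ; + S], [Y → . x x Y], [Y' → . Y] }  — shift
  I1: { [Y → ; . + S] }  — shift
  I2: { [Y' → Y .] }  — accept
  I3: { [Y → x . x Y] }  — shift
  I4: { [Y → . ; + S], [Y → . x x Y], [Y → x x . Y] }  — shift
  I5: { [Y → x x Y .] }  — reduce
  I6: { [S → . Y Y /], [S → . y + +], [Y → . ; + S], [Y → . x x Y], [Y → ; + . S] }  — shift
  I7: { [Y → ; + S .] }  — reduce
  I8: { [S → Y . Y /], [Y → . ; + S], [Y → . x x Y] }  — shift
  I9: { [S → y . + +] }  — shift
  I10: { [S → y + . +] }  — shift
  I11: { [S → y + + .] }  — reduce
  I12: { [S → Y Y . /] }  — shift
  I13: { [S → Y Y / .] }  — reduce

Every state is either a pure shift/goto state or contains exactly one complete item and nothing to shift — no conflicts. The grammar is LR(0).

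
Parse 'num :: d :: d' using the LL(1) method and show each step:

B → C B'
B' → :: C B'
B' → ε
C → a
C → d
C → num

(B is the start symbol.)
Stack is shown with the top on the left.

Stack      Input            Action
----------------------------------
B $        num :: d :: d $  output B → C B'
C B' $     num :: d :: d $  output C → num
num B' $   num :: d :: d $  match 'num'
B' $       :: d :: d $      output B' → :: C B'
:: C B' $  :: d :: d $      match '::'
C B' $     d :: d $         output C → d
d B' $     d :: d $         match 'd'
B' $       :: d $           output B' → :: C B'
:: C B' $  :: d $           match '::'
C B' $     d $              output C → d
d B' $     d $              match 'd'
B' $       $                output B' → ε
$          $                accept

The string is accepted.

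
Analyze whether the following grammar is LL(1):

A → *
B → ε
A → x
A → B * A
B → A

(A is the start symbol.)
No. Predict set conflict for A: { '*' }

A grammar is LL(1) if for each non-terminal N with multiple productions, the predict sets of those productions are pairwise disjoint, where PREDICT(N → α) = (FIRST(α) \ {ε}) ∪ (FOLLOW(N) if α ⇒* ε).

Relevant sets:
  FIRST(B) = { '*', 'x', ε }
  FIRST(A) = { '*', 'x' }
  FOLLOW(B) = { '*' }

For A:
  PREDICT(A → '*') = { '*' }
  PREDICT(A → x) = { 'x' }
  PREDICT(A → B '*' A) = { '*', 'x' }
For B:
  PREDICT(B → ε) = { '*' }
  PREDICT(B → A) = { '*', 'x' }

Conflict found: Predict set conflict for A: { '*' }
The grammar is NOT LL(1).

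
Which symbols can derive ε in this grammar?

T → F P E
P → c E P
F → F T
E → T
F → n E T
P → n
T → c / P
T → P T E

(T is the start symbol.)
A non-terminal is nullable if it can derive ε (the empty string): either it has an ε-production, or it has a production whose right-hand side consists entirely of nullable non-terminals.

There are no ε-productions, so no non-terminal can derive ε.
No non-terminals are nullable.

Answer: None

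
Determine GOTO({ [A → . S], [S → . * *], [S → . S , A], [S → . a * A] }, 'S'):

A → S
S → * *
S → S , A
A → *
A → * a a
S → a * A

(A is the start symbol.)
GOTO(I, 'S') = CLOSURE({ [A → αX.β] : [A → α.Xβ] ∈ I, X = 'S' })

Items with dot before 'S', with the dot advanced:
  [A → . S] → [A → S .]
  [S → . S , A] → [S → S . , A]
Closure adds nothing (no advanced item has the dot before a non-terminal).

GOTO = { [A → S .], [S → S . , A] }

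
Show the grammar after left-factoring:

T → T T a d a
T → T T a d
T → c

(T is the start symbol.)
Left-factoring transforms A → αβ₁ | αβ₂ into A → αA' and A' → β₁ | β₂
(α is the longest common prefix among the alternatives). Repeat until
no nonterminal has two alternatives with a common prefix.

Round 1: T has alternatives sharing prefix 'T T a d'. Introduce T': T → T T a d T'
  Add: T' → a
  Add: T' → ε

No remaining common prefixes — done.

Resulting grammar:
T → T T a d T'
T' → a
T' → ε
T → c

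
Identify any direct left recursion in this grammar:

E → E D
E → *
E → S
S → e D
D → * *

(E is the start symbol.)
Yes, E is left-recursive

Direct left recursion occurs when N → N α for some non-terminal N (the right-hand side begins with the left-hand side itself).

E → E D: LEFT RECURSIVE (starts with E)
E → *: starts with '*'
E → S: starts with S
S → e D: starts with e
D → * *: starts with '*'

The grammar has direct left recursion on: E.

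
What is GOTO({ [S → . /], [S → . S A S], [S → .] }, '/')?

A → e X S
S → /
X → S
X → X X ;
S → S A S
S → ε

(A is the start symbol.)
{ [S → / .] }

GOTO(I, '/') = CLOSURE({ [A → αX.β] : [A → α.Xβ] ∈ I, X = '/' })

Items with dot before '/', with the dot advanced:
  [S → . /] → [S → / .]
Closure adds nothing (no advanced item has the dot before a non-terminal).

GOTO = { [S → / .] }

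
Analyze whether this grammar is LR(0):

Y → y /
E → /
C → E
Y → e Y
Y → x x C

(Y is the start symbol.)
Augment with Y' → Y and build the canonical LR(0) collection (I0 = CLOSURE({[Y' → . Y]}), then GOTO on every symbol after a dot until no new states appear). It has 11 states:
  I0: { [Y → . e Y], [Y → . x x C], [Y → . y /], [Y' → . Y] }  — shift
  I1: { [Y' → Y .] }  — accept
  I2: { [Y → . e Y], [Y → . x x C], [Y → . y /], [Y → e . Y] }  — shift
  I3: { [Y → x . x C] }  — shift
  I4: { [Y → y . /] }  — shift
  I5: { [Y → y / .] }  — reduce
  I6: { [C → . E], [E → . /], [Y → x x . C] }  — shift
  I7: { [E → / .] }  — reduce
  I8: { [Y → x x C .] }  — reduce
  I9: { [C → E .] }  — reduce
  I10: { [Y → e Y .] }  — reduce

Every state is either a pure shift/goto state or contains exactly one complete item and nothing to shift — no conflicts. The grammar is LR(0).

Answer: Yes, the grammar is LR(0)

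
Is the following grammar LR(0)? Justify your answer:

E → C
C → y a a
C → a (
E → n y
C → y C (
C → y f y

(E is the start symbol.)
Yes, the grammar is LR(0)

Augment with E' → E and build the canonical LR(0) collection (I0 = CLOSURE({[E' → . E]}), then GOTO on every symbol after a dot until no new states appear). It has 14 states:
  I0: { [C → . a (], [C → . y C (], [C → . y a a], [C → . y f y], [E → . C], [E → . n y], [E' → . E] }  — shift
  I1: { [E → C .] }  — reduce
  I2: { [E' → E .] }  — accept
  I3: { [C → a . (] }  — shift
  I4: { [E → n . y] }  — shift
  I5: { [C → . a (], [C → . y C (], [C → . y a a], [C → . y f y], [C → y . C (], [C → y . a a], [C → y . f y] }  — shift
  I6: { [C → y C . (] }  — shift
  I7: { [C → a . (], [C → y a . a] }  — shift
  I8: { [C → y f . y] }  — shift
  I9: { [C → y f y .] }  — reduce
  I10: { [C → a ( .] }  — reduce
  I11: { [C → y a a .] }  — reduce
  I12: { [C → y C ( .] }  — reduce
  I13: { [E → n y .] }  — reduce

Every state is either a pure shift/goto state or contains exactly one complete item and nothing to shift — no conflicts. The grammar is LR(0).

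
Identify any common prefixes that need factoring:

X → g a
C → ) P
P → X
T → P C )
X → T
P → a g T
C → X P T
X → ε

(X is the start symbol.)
No, left-factoring is not needed

Left-factoring is needed when two productions for the same non-terminal
share a common prefix on the right-hand side.

Productions for X:
  X → g a
  X → T
  X → ε
Productions for C:
  C → ) P
  C → X P T
Productions for P:
  P → X
  P → a g T

No common prefixes found.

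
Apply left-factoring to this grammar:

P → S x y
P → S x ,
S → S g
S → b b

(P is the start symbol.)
P → S x P'
P' → y
P' → ,
S → S g
S → b b

Left-factoring transforms A → αβ₁ | αβ₂ into A → αA' and A' → β₁ | β₂
(α is the longest common prefix among the alternatives). Repeat until
no nonterminal has two alternatives with a common prefix.

Round 1: P has alternatives sharing prefix 'S x'. Introduce P': P → S x P'
  Add: P' → y
  Add: P' → ,

No remaining common prefixes — done.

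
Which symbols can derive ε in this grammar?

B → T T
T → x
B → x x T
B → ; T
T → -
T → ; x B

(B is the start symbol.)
None

A non-terminal is nullable if it can derive ε (the empty string): either it has an ε-production, or it has a production whose right-hand side consists entirely of nullable non-terminals.

There are no ε-productions, so no non-terminal can derive ε.
No non-terminals are nullable.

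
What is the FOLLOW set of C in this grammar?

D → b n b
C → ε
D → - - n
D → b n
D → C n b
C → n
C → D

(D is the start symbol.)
To compute FOLLOW(C), find every occurrence of C on a right-hand side N → α C β: add FIRST(β) \ {ε}, and if β is empty or nullable also add FOLLOW(N). Iterate to a fixed point.

In D → C n b: C is followed by n b, add FIRST(n b) \ {ε} = { 'n' }

Taking the union: FOLLOW(C) = { 'n' }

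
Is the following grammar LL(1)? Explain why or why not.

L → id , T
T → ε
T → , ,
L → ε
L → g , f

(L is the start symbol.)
Yes, the grammar is LL(1).

A grammar is LL(1) if for each non-terminal N with multiple productions, the predict sets of those productions are pairwise disjoint, where PREDICT(N → α) = (FIRST(α) \ {ε}) ∪ (FOLLOW(N) if α ⇒* ε).

Relevant sets:
  FOLLOW(L) = { $ }
  FOLLOW(T) = { $ }

For L:
  PREDICT(L → id ',' T) = { 'id' }
  PREDICT(L → ε) = { $ }
  PREDICT(L → g ',' f) = { 'g' }
For T:
  PREDICT(T → ε) = { $ }
  PREDICT(T → ',' ',') = { ',' }

All predict sets are disjoint. The grammar IS LL(1).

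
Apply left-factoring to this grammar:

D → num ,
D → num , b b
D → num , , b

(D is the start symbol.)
Left-factoring transforms A → αβ₁ | αβ₂ into A → αA' and A' → β₁ | β₂
(α is the longest common prefix among the alternatives). Repeat until
no nonterminal has two alternatives with a common prefix.

Round 1: D has alternatives sharing prefix 'num ,'. Introduce D': D → num , D'
  Add: D' → ε
  Add: D' → b b
  Add: D' → , b

No remaining common prefixes — done.

Resulting grammar:
D → num , D'
D' → ε
D' → b b
D' → , b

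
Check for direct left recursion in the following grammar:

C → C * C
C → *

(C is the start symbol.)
Direct left recursion occurs when N → N α for some non-terminal N (the right-hand side begins with the left-hand side itself).

C → C * C: LEFT RECURSIVE (starts with C)
C → *: starts with '*'

The grammar has direct left recursion on: C.

Answer: Yes, C is left-recursive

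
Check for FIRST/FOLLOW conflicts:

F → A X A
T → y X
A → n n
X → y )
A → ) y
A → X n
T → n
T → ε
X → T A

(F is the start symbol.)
A FIRST/FOLLOW conflict occurs when a non-terminal N has a nullable alternative N → β (β ⇒* ε) and another alternative N → α with FIRST(α) ∩ FOLLOW(N) ≠ ∅: on such a lookahead the parser cannot decide between expanding α and letting N vanish via β.

Nullable non-terminals: T.

T: nullable alternative(s) T → ε; FOLLOW(T) = { ')', 'n', 'y' }
  T → y X: FIRST \ {ε} = { 'y' } — overlaps FOLLOW(T) on { 'y' }: CONFLICT
  T → n: FIRST \ {ε} = { 'n' } — overlaps FOLLOW(T) on { 'n' }: CONFLICT
  T → ε: FIRST \ {ε} = { } — this is the only nullable alternative, skip

A, F, X have no nullable alternative, so no FIRST/FOLLOW check is needed there.

So the grammar has 2 FIRST/FOLLOW conflicts (marked CONFLICT above).

Answer: Yes. T → y X with FOLLOW(T) on { 'y' }; T → n with FOLLOW(T) on { 'n' }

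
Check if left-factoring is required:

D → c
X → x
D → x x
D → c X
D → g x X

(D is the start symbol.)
Yes, D has productions with common prefix 'c'

Left-factoring is needed when two productions for the same non-terminal
share a common prefix on the right-hand side.

Productions for D:
  D → c
  D → x x
  D → c X
  D → g x X

Found common prefix 'c' in productions for D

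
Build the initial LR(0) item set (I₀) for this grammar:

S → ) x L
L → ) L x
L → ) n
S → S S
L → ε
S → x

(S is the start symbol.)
{ [S → . ) x L], [S → . S S], [S → . x], [S' → . S] }

First, augment the grammar with S' → S
I₀ = CLOSURE({ [S' → . S] }):
  [S' → . S] has the dot before S: add [S → . ) x L], [S → . S S], [S → . x]
No further items can be added.

I₀ = { [S → . ) x L], [S → . S S], [S → . x], [S' → . S] }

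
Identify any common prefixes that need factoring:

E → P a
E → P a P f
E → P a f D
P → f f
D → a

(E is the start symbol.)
Left-factoring is needed when two productions for the same non-terminal
share a common prefix on the right-hand side.

Productions for E:
  E → P a
  E → P a P f
  E → P a f D

Found common prefix 'P a' in productions for E

Answer: Yes, E has productions with common prefix 'P a'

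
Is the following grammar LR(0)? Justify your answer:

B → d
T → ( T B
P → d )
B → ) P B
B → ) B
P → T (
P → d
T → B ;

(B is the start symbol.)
A grammar is LR(0) if no state in the canonical LR(0) collection has:
  - both a shift item (dot before a terminal) and a complete item (shift-reduce conflict), or
  - two or more complete items (reduce-reduce conflict; the accept item [B' → B .] counts as a complete item here).

Augment with B' → B and build the canonical LR(0) collection (I0 = CLOSURE({[B' → . B]}), then GOTO on every symbol after a dot until no new states appear). It has 16 states:
  I0: { [B → . ) B], [B → . ) P B], [B → . d], [B' → . B] }  — shift
  I1: { [B → ) . B], [B → ) . P B], [B → . ) B], [B → . ) P B], [B → . d], [P → . T (], [P → . d )], [P → . d], [T → . ( T B], [T → . B ;] }  — shift
  I2: { [B' → B .] }  — accept
  I3: { [B → d .] }  — reduce
  I4: { [B → . ) B], [B → . ) P B], [B → . d], [T → ( . T B], [T → . ( T B], [T → . B ;] }  — shift
  I5: { [B → ) B .], [T → B . ;] }  — shift, reduce
  I6: { [B → ) P . B], [B → . ) B], [B → . ) P B], [B → . d] }  — shift
  I7: { [P → T . (] }  — shift
  I8: { [B → d .], [P → d . )], [P → d .] }  — shift, 2 reduces
  I9: { [P → d ) .] }  — reduce
  I10: { [P → T ( .] }  — reduce
  I11: { [B → ) P B .] }  — reduce
  I12: { [T → B ; .] }  — reduce
  I13: { [T → B . ;] }  — shift
  I14: { [B → . ) B], [B → . ) P B], [B → . d], [T → ( T . B] }  — shift
  I15: { [T → ( T B .] }  — reduce

Conflict in state I5:
  Shift-reduce conflict between [B → ) B .] and [T → B . ;]
So the grammar is NOT LR(0).

Answer: No. Shift-reduce conflict between [B → ) B .] and [T → B . ;]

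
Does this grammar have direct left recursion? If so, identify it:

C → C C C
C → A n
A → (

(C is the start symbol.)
Direct left recursion occurs when N → N α for some non-terminal N (the right-hand side begins with the left-hand side itself).

C → C C C: LEFT RECURSIVE (starts with C)
C → A n: starts with A
A → (: starts with '('

The grammar has direct left recursion on: C.

Answer: Yes, C is left-recursive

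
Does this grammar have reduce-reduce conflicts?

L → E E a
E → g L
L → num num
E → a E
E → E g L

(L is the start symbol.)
Yes — I13: [E → E g L .] vs [E → g L .]

A reduce-reduce conflict occurs when an LR(0) state has two complete items [A → α .] and [B → β .] — both call for a reduction, and with no lookahead the parser cannot choose between them.

Augment with L' → L and build the canonical LR(0) collection (I0 = CLOSURE({[L' → . L]}), then GOTO on every symbol after a dot until no new states appear). It has 15 states:
  I0: { [E → . E g L], [E → . a E], [E → . g L], [L → . E E a], [L → . num num], [L' → . L] }  — shift
  I1: { [E → . E g L], [E → . a E], [E → . g L], [E → E . g L], [L → E . E a] }  — shift
  I2: { [L' → L .] }  — accept
  I3: { [E → . E g L], [E → . a E], [E → . g L], [E → a . E] }  — shift
  I4: { [E → . E g L], [E → . a E], [E → . g L], [E → g . L], [L → . E E a], [L → . num num] }  — shift
  I5: { [L → num . num] }  — shift
  I6: { [L → num num .] }  — reduce
  I7: { [E → g L .] }  — reduce
  I8: { [E → E . g L], [E → a E .] }  — shift, reduce
  I9: { [E → . E g L], [E → . a E], [E → . g L], [E → E g . L], [L → . E E a], [L → . num num] }  — shift
  I10: { [E → E g L .] }  — reduce
  I11: { [E → E . g L], [L → E E . a] }  — shift
  I12: { [E → . E g L], [E → . a E], [E → . g L], [E → E g . L], [E → g . L], [L → . E E a], [L → . num num] }  — shift
  I13: { [E → E g L .], [E → g L .] }  — 2 reduces
  I14: { [L → E E a .] }  — reduce

I13 contains complete items [E → E g L .], [E → g L .] — reduce-reduce conflict.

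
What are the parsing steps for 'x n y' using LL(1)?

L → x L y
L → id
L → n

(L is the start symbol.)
LL(1) parsing maintains a stack (initially the start symbol over $) and the input. At each step: if the stack top is a terminal, match it against the current input token; if it is a non-terminal N, replace it with the RHS of M[N, lookahead] (the unique production whose predict set contains the lookahead).

Stack is shown with the top on the left.

Stack    Input    Action
------------------------
L $      x n y $  output L → x L y
x L y $  x n y $  match 'x'
L y $    n y $    output L → n
n y $    n y $    match 'n'
y $      y $      match 'y'
$        $        accept

The string is accepted.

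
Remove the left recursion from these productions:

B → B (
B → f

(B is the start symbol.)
B → f B'
B' → ( B'
B' → ε

B is directly left-recursive. The standard transformation for
  A → A α₁ | ... | A α_m | β₁ | ... | β_n
is
  A  → β₁ A' | ... | β_n A'
  A' → α₁ A' | ... | α_m A' | ε

B → f becomes B → f B'
B → B ( becomes B' → ( B'
Add B' → ε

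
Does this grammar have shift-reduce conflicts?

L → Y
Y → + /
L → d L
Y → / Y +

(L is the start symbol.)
No shift-reduce conflicts

A shift-reduce conflict occurs when an LR(0) state has both:
  - a complete (reduce) item [A → α .] (dot at the end), and
  - a shift item [B → β . c γ] (dot before a terminal).

Augment with L' → L and build the canonical LR(0) collection (I0 = CLOSURE({[L' → . L]}), then GOTO on every symbol after a dot until no new states appear). It has 10 states:
  I0: { [L → . Y], [L → . d L], [L' → . L], [Y → . + /], [Y → . / Y +] }  — shift
  I1: { [Y → + . /] }  — shift
  I2: { [Y → . + /], [Y → . / Y +], [Y → / . Y +] }  — shift
  I3: { [L' → L .] }  — accept
  I4: { [L → Y .] }  — reduce
  I5: { [L → . Y], [L → . d L], [L → d . L], [Y → . + /], [Y → . / Y +] }  — shift
  I6: { [L → d L .] }  — reduce
  I7: { [Y → / Y . +] }  — shift
  I8: { [Y → / Y + .] }  — reduce
  I9: { [Y → + / .] }  — reduce

No state contains both a complete item and a shift item.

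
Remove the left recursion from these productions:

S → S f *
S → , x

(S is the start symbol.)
S → , x S'
S' → f * S'
S' → ε

S is directly left-recursive. The standard transformation for
  A → A α₁ | ... | A α_m | β₁ | ... | β_n
is
  A  → β₁ A' | ... | β_n A'
  A' → α₁ A' | ... | α_m A' | ε

S → , x becomes S → , x S'
S → S f * becomes S' → f * S'
Add S' → ε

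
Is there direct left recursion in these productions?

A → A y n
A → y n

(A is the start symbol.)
A → A y n: LEFT RECURSIVE (starts with A)
A → y n: starts with y

The grammar has direct left recursion on: A.

Answer: Yes, A is left-recursive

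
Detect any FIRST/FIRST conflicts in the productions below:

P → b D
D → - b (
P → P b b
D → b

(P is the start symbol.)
Yes. P → b D / P → P b b on { 'b' }

FIRST sets of the non-terminals at (or reachable through a nullable prefix from) the front of some alternative:
  FIRST(P) = { 'b' }

Productions for P:
  P → b D: FIRST = { 'b' }
  P → P b b: FIRST = { 'b' }
Productions for D:
  D → - b (: FIRST = { '-' }
  D → b: FIRST = { 'b' }

Conflict for P: P → b D and P → P b b
  Overlap: { 'b' }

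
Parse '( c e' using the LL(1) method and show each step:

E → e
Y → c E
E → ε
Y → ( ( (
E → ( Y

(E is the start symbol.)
LL(1) parsing maintains a stack (initially the start symbol over $) and the input. At each step: if the stack top is a terminal, match it against the current input token; if it is a non-terminal N, replace it with the RHS of M[N, lookahead] (the unique production whose predict set contains the lookahead).

Stack is shown with the top on the left.

Stack  Input    Action
----------------------
E $    ( c e $  output E → ( Y
( Y $  ( c e $  match '('
Y $    c e $    output Y → c E
c E $  c e $    match 'c'
E $    e $      output E → e
e $    e $      match 'e'
$      $        accept

The string is accepted.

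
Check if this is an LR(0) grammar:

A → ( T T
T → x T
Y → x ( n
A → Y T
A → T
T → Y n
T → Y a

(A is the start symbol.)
Yes, the grammar is LR(0)

Augment with A' → A and build the canonical LR(0) collection (I0 = CLOSURE({[A' → . A]}), then GOTO on every symbol after a dot until no new states appear). It has 15 states:
  I0: { [A → . ( T T], [A → . T], [A → . Y T], [A' → . A], [T → . Y a], [T → . Y n], [T → . x T], [Y → . x ( n] }  — shift
  I1: { [A → ( . T T], [T → . Y a], [T → . Y n], [T → . x T], [Y → . x ( n] }  — shift
  I2: { [A' → A .] }  — accept
  I3: { [A → T .] }  — reduce
  I4: { [A → Y . T], [T → . Y a], [T → . Y n], [T → . x T], [T → Y . a], [T → Y . n], [Y → . x ( n] }  — shift
  I5: { [T → . Y a], [T → . Y n], [T → . x T], [T → x . T], [Y → . x ( n], [Y → x . ( n] }  — shift
  I6: { [Y → x ( . n] }  — shift
  I7: { [T → x T .] }  — reduce
  I8: { [T → Y . a], [T → Y . n] }  — shift
  I9: { [T → Y a .] }  — reduce
  I10: { [T → Y n .] }  — reduce
  I11: { [Y → x ( n .] }  — reduce
  I12: { [A → Y T .] }  — reduce
  I13: { [A → ( T . T], [T → . Y a], [T → . Y n], [T → . x T], [Y → . x ( n] }  — shift
  I14: { [A → ( T T .] }  — reduce

Every state is either a pure shift/goto state or contains exactly one complete item and nothing to shift — no conflicts. The grammar is LR(0).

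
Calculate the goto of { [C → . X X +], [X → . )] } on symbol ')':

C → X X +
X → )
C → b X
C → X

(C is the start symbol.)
GOTO(I, ')') = CLOSURE({ [A → αX.β] : [A → α.Xβ] ∈ I, X = ')' })

Items with dot before ')', with the dot advanced:
  [X → . )] → [X → ) .]
Closure adds nothing (no advanced item has the dot before a non-terminal).

GOTO = { [X → ) .] }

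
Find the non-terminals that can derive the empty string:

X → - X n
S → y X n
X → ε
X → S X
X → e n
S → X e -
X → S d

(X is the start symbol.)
A non-terminal is nullable if it can derive ε (the empty string): either it has an ε-production, or it has a production whose right-hand side consists entirely of nullable non-terminals.

ε-productions: X → ε
So X is immediately nullable.
No further non-terminal can be added: every production for the remaining non-terminals contains a terminal or a non-nullable non-terminal.
Nullable = { 'X' }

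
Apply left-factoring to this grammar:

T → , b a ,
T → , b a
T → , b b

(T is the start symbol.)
T → , b T'
T' → a T''
T'' → ,
T'' → ε
T' → b

Left-factoring transforms A → αβ₁ | αβ₂ into A → αA' and A' → β₁ | β₂
(α is the longest common prefix among the alternatives). Repeat until
no nonterminal has two alternatives with a common prefix.

Round 1: T has alternatives sharing prefix ', b'. Introduce T': T → , b T'
  Add: T' → a ,
  Add: T' → a
  Add: T' → b

Round 2: T' has alternatives sharing prefix 'a'. Introduce T'': T' → a T''
  Add: T'' → ,
  Add: T'' → ε

No remaining common prefixes — done.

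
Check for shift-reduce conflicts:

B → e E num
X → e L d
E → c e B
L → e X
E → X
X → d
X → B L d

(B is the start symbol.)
A shift-reduce conflict occurs when an LR(0) state has both:
  - a complete (reduce) item [A → α .] (dot at the end), and
  - a shift item [B → β . c γ] (dot before a terminal).

Augment with B' → B and build the canonical LR(0) collection (I0 = CLOSURE({[B' → . B]}), then GOTO on every symbol after a dot until no new states appear). It has 20 states:
  I0: { [B → . e E num], [B' → . B] }  — shift
  I1: { [B' → B .] }  — accept
  I2: { [B → . e E num], [B → e . E num], [E → . X], [E → . c e B], [X → . B L d], [X → . d], [X → . e L d] }  — shift
  I3: { [L → . e X], [X → B . L d] }  — shift
  I4: { [B → e E . num] }  — shift
  I5: { [E → X .] }  — reduce
  I6: { [E → c . e B] }  — shift
  I7: { [X → d .] }  — reduce
  I8: { [B → . e E num], [B → e . E num], [E → . X], [E → . c e B], [L → . e X], [X → . B L d], [X → . d], [X → . e L d], [X → e . L d] }  — shift
  I9: { [X → e L . d] }  — shift
  I10: { [B → . e E num], [B → e . E num], [E → . X], [E → . c e B], [L → . e X], [L → e . X], [X → . B L d], [X → . d], [X → . e L d], [X → e . L d] }  — shift
  I11: { [E → X .], [L → e X .] }  — 2 reduces
  I12: { [X → e L d .] }  — reduce
  I13: { [B → . e E num], [E → c e . B] }  — shift
  I14: { [E → c e B .] }  — reduce
  I15: { [B → e E num .] }  — reduce
  I16: { [X → B L . d] }  — shift
  I17: { [B → . e E num], [L → e . X], [X → . B L d], [X → . d], [X → . e L d] }  — shift
  I18: { [L → e X .] }  — reduce
  I19: { [X → B L d .] }  — reduce

No state contains both a complete item and a shift item.

Answer: No shift-reduce conflicts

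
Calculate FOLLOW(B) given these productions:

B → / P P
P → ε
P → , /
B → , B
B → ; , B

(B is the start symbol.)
{ $ }

To compute FOLLOW(B), find every occurrence of B on a right-hand side N → α B β: add FIRST(β) \ {ε}, and if β is empty or nullable also add FOLLOW(N). Iterate to a fixed point.

B is the start symbol, so $ ∈ FOLLOW(B).
In B → , B: B is at the end; this adds FOLLOW(B) to itself — nothing new
In B → ; , B: B is at the end; this adds FOLLOW(B) to itself — nothing new

Taking the union: FOLLOW(B) = { $ }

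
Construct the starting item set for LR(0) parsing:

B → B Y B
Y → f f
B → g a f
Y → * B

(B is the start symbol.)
First, augment the grammar with B' → B
I₀ = CLOSURE({ [B' → . B] }):
  [B' → . B] has the dot before B: add [B → . B Y B], [B → . g a f]
No further items can be added.

I₀ = { [B → . B Y B], [B → . g a f], [B' → . B] }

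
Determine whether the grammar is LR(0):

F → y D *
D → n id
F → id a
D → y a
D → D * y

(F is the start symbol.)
No. Shift-reduce conflict between [F → y D * .] and [D → D * . y]

A grammar is LR(0) if no state in the canonical LR(0) collection has:
  - both a shift item (dot before a terminal) and a complete item (shift-reduce conflict), or
  - two or more complete items (reduce-reduce conflict; the accept item [F' → F .] counts as a complete item here).

Augment with F' → F and build the canonical LR(0) collection (I0 = CLOSURE({[F' → . F]}), then GOTO on every symbol after a dot until no new states appear). It has 12 states:
  I0: { [F → . id a], [F → . y D *], [F' → . F] }  — shift
  I1: { [F' → F .] }  — accept
  I2: { [F → id . a] }  — shift
  I3: { [D → . D * y], [D → . n id], [D → . y a], [F → y . D *] }  — shift
  I4: { [D → D . * y], [F → y D . *] }  — shift
  I5: { [D → n . id] }  — shift
  I6: { [D → y . a] }  — shift
  I7: { [D → y a .] }  — reduce
  I8: { [D → n id .] }  — reduce
  I9: { [D → D * . y], [F → y D * .] }  — shift, reduce
  I10: { [D → D * y .] }  — reduce
  I11: { [F → id a .] }  — reduce

Conflict in state I9:
  Shift-reduce conflict between [F → y D * .] and [D → D * . y]
So the grammar is NOT LR(0).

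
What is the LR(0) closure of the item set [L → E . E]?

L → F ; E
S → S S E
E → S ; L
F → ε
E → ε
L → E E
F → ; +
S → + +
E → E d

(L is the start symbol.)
{ [E → . E d], [E → . S ; L], [E → .], [L → E . E], [S → . + +], [S → . S S E] }

Start with: [L → E . E]
  [L → E . E] has the dot before E: add [E → . S ; L], [E → .], [E → . E d]
  [E → . S ; L] has the dot before S: add [S → . S S E], [S → . + +]
No further items can be added.

CLOSURE = { [E → . E d], [E → . S ; L], [E → .], [L → E . E], [S → . + +], [S → . S S E] }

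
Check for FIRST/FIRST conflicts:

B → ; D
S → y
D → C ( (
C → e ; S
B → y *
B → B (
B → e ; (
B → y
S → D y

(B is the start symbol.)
Yes. B → ';' D / B → B '(' on { ';' }; B → y '*' / B → B '(' on { 'y' }; B → y '*' / B → y on { 'y' }; B → B '(' / B → e ';' '(' on { 'e' }; B → B '(' / B → y on { 'y' }

A FIRST/FIRST conflict occurs when two productions N → α and N → β for the same non-terminal have FIRST(α) ∩ FIRST(β) ≠ ∅ (with ε ∈ FIRST of a nullable right-hand side, so two nullable alternatives also conflict).

FIRST sets of the non-terminals at (or reachable through a nullable prefix from) the front of some alternative:
  FIRST(B) = { ';', 'e', 'y' }
  FIRST(D) = { 'e' }

Productions for B:
  B → ; D: FIRST = { ';' }
  B → y *: FIRST = { 'y' }
  B → B (: FIRST = { ';', 'e', 'y' }
  B → e ; (: FIRST = { 'e' }
  B → y: FIRST = { 'y' }
Productions for S:
  S → y: FIRST = { 'y' }
  S → D y: FIRST = { 'e' }
D, C have only one production, so no FIRST/FIRST conflict is possible there.

Conflict for B: B → ; D and B → B (
  Overlap: { ';' }
Conflict for B: B → y * and B → B (
  Overlap: { 'y' }
Conflict for B: B → y * and B → y
  Overlap: { 'y' }
Conflict for B: B → B ( and B → e ; (
  Overlap: { 'e' }
Conflict for B: B → B ( and B → y
  Overlap: { 'y' }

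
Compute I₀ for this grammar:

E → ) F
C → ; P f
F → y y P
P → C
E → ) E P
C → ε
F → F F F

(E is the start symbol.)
{ [E → . ) E P], [E → . ) F], [E' → . E] }

First, augment the grammar with E' → E
I₀ = CLOSURE({ [E' → . E] }):
  [E' → . E] has the dot before E: add [E → . ) F], [E → . ) E P]
No further items can be added.

I₀ = { [E → . ) E P], [E → . ) F], [E' → . E] }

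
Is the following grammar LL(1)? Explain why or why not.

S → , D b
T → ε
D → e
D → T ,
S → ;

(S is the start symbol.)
Yes, the grammar is LL(1).

Relevant sets:
  FIRST(T) = { ε }

For S:
  PREDICT(S → ',' D b) = { ',' }
  PREDICT(S → ';') = { ';' }
For D:
  PREDICT(D → e) = { 'e' }
  PREDICT(D → T ',') = { ',' }
T has a single production, so nothing to check there.

All predict sets are disjoint. The grammar IS LL(1).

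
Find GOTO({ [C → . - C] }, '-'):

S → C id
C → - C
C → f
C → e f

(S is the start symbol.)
{ [C → - . C], [C → . - C], [C → . e f], [C → . f] }

GOTO(I, '-') = CLOSURE({ [A → αX.β] : [A → α.Xβ] ∈ I, X = '-' })

Items with dot before '-', with the dot advanced:
  [C → . - C] → [C → - . C]
Closure of the advanced items:
  [C → - . C] has the dot before C: add [C → . - C], [C → . f], [C → . e f]

GOTO = { [C → - . C], [C → . - C], [C → . e f], [C → . f] }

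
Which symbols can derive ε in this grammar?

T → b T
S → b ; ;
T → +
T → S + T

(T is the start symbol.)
A non-terminal is nullable if it can derive ε (the empty string): either it has an ε-production, or it has a production whose right-hand side consists entirely of nullable non-terminals.

There are no ε-productions, so no non-terminal can derive ε.
No non-terminals are nullable.

Answer: None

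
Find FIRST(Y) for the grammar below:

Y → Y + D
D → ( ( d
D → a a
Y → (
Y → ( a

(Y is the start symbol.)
To compute FIRST(Y), examine every production with Y on the left-hand side, reading each right-hand side left to right until a non-nullable symbol is reached.

From Y → Y + D:
  - Y is the symbol being defined: contributes nothing new
    Y is not nullable, so stop
From Y → (:
  - '(' is a terminal: add '(' and stop
From Y → ( a:
  - '(' is a terminal: add '(' and stop

Collecting: FIRST(Y) = { '(' }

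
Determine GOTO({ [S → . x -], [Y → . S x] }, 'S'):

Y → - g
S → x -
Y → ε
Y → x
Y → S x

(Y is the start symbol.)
GOTO(I, 'S') = CLOSURE({ [A → αX.β] : [A → α.Xβ] ∈ I, X = 'S' })

Items with dot before 'S', with the dot advanced:
  [Y → . S x] → [Y → S . x]
Closure adds nothing (no advanced item has the dot before a non-terminal).

GOTO = { [Y → S . x] }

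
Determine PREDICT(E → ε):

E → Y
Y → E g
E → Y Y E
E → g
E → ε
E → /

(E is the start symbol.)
PREDICT(E → ε) = (FIRST(RHS) \ {ε}) ∪ (FOLLOW(E) if ε ∈ FIRST(RHS), i.e. RHS ⇒* ε)
The right-hand side is ε (FIRST(ε) = { ε }), so the predict set is FOLLOW(E) = { $, 'g' }
PREDICT(E → ε) = { $, 'g' }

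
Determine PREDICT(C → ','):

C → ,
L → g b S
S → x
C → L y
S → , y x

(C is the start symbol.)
PREDICT(C → ',') = (FIRST(RHS) \ {ε}) ∪ (FOLLOW(C) if ε ∈ FIRST(RHS), i.e. RHS ⇒* ε)
FIRST(',') = { ',' }
ε ∉ FIRST(','), so FOLLOW(C) is not added.
PREDICT(C → ',') = { ',' }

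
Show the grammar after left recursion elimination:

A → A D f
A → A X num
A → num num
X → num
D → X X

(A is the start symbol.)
A → num num A'
A' → D f A'
A' → X num A'
A' → ε
X → num
D → X X

A is directly left-recursive. The standard transformation for
  A → A α₁ | ... | A α_m | β₁ | ... | β_n
is
  A  → β₁ A' | ... | β_n A'
  A' → α₁ A' | ... | α_m A' | ε

A → num num becomes A → num num A'
A → A D f becomes A' → D f A'
A → A X num becomes A' → X num A'
Add A' → ε

Productions for other non-terminals are unchanged:
  X → num
  D → X X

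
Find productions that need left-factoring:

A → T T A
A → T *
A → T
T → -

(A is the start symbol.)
Left-factoring is needed when two productions for the same non-terminal
share a common prefix on the right-hand side.

Productions for A:
  A → T T A
  A → T *
  A → T

Found common prefix 'T' in productions for A

Answer: Yes, A has productions with common prefix 'T'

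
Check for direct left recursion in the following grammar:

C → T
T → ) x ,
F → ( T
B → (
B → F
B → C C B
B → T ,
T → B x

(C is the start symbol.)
C → T: starts with T
T → ) x ,: starts with ')'
F → ( T: starts with '('
B → (: starts with '('
B → F: starts with F
B → C C B: starts with C
B → T ,: starts with T
T → B x: starts with B

No direct left recursion found.

Answer: No direct left recursion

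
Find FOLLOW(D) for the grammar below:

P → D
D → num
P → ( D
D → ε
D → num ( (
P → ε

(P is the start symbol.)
To compute FOLLOW(D), find every occurrence of D on a right-hand side N → α D β: add FIRST(β) \ {ε}, and if β is empty or nullable also add FOLLOW(N). Iterate to a fixed point.

In P → D: D is at the end, add FOLLOW(P)
In P → ( D: D is at the end, add FOLLOW(P)

The FOLLOW sets referred to above (computed the same way, to a fixed point):
  FOLLOW(P) = { $ }

Taking the union: FOLLOW(D) = { $ }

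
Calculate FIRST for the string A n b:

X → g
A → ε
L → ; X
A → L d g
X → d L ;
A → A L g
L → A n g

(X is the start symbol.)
FIRST sets of the non-terminals involved (from the grammar, by fixed-point iteration):
  FIRST(A) = { ';', 'n', ε }

To compute FIRST(A n b), process the symbols left to right:
Symbol A is a non-terminal. Add FIRST(A) \ {ε} = { ';', 'n' }
A is nullable (ε ∈ FIRST(A)), continue to the next symbol.
Symbol n is a terminal. Add 'n' and stop.
FIRST(A n b) = { ';', 'n' }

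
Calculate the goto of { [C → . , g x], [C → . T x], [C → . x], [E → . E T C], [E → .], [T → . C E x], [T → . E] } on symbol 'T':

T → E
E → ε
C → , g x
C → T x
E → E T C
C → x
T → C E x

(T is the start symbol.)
{ [C → T . x] }

GOTO(I, 'T') = CLOSURE({ [A → αX.β] : [A → α.Xβ] ∈ I, X = 'T' })

Items with dot before 'T', with the dot advanced:
  [C → . T x] → [C → T . x]
Closure adds nothing (no advanced item has the dot before a non-terminal).

GOTO = { [C → T . x] }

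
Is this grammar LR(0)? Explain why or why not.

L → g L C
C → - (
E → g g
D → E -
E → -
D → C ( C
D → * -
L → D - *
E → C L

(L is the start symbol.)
Augment with L' → L and build the canonical LR(0) collection (I0 = CLOSURE({[L' → . L]}), then GOTO on every symbol after a dot until no new states appear). It has 20 states:
  I0: { [C → . - (], [D → . * -], [D → . C ( C], [D → . E -], [E → . -], [E → . C L], [E → . g g], [L → . D - *], [L → . g L C], [L' → . L] }  — shift
  I1: { [D → * . -] }  — shift
  I2: { [C → - . (], [E → - .] }  — shift, reduce
  I3: { [C → . - (], [D → . * -], [D → . C ( C], [D → . E -], [D → C . ( C], [E → . -], [E → . C L], [E → . g g], [E → C . L], [L → . D - *], [L → . g L C] }  — shift
  I4: { [L → D . - *] }  — shift
  I5: { [D → E . -] }  — shift
  I6: { [L' → L .] }  — accept
  I7: { [C → . - (], [D → . * -], [D → . C ( C], [D → . E -], [E → . -], [E → . C L], [E → . g g], [E → g . g], [L → . D - *], [L → . g L C], [L → g . L C] }  — shift
  I8: { [C → . - (], [L → g L . C] }  — shift
  I9: { [C → . - (], [D → . * -], [D → . C ( C], [D → . E -], [E → . -], [E → . C L], [E → . g g], [E → g . g], [E → g g .], [L → . D - *], [L → . g L C], [L → g . L C] }  — shift, reduce
  I10: { [C → - . (] }  — shift
  I11: { [L → g L C .] }  — reduce
  I12: { [C → - ( .] }  — reduce
  I13: { [D → E - .] }  — reduce
  I14: { [L → D - . *] }  — shift
  I15: { [L → D - * .] }  — reduce
  I16: { [C → . - (], [D → C ( . C] }  — shift
  I17: { [E → C L .] }  — reduce
  I18: { [D → C ( C .] }  — reduce
  I19: { [D → * - .] }  — reduce

Conflict in state I2:
  Shift-reduce conflict between [E → - .] and [C → - . (]
So the grammar is NOT LR(0).

Answer: No. Shift-reduce conflict between [E → - .] and [C → - . (]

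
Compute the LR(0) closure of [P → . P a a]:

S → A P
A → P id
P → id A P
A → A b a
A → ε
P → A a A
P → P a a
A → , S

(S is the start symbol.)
{ [A → . , S], [A → . A b a], [A → . P id], [A → .], [P → . A a A], [P → . P a a], [P → . id A P] }

Start with: [P → . P a a]
  [P → . P a a] has the dot before P: add [P → . id A P], [P → . A a A]
  [P → . A a A] has the dot before A: add [A → . P id], [A → . A b a], [A → .], [A → . , S]
No further items can be added.

CLOSURE = { [A → . , S], [A → . A b a], [A → . P id], [A → .], [P → . A a A], [P → . P a a], [P → . id A P] }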